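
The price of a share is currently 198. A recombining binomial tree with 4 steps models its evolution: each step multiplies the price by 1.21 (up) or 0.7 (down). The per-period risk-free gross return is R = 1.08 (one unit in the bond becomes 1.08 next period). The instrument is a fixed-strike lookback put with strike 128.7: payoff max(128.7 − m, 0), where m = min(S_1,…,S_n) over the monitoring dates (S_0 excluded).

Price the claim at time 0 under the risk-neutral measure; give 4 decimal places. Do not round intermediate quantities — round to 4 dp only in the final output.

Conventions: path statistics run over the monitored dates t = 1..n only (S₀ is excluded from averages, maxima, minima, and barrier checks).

Risk-neutral up-probability p* = (R−d)/(u−d) = (1.08−0.7)/(1.21−0.7) = 0.7451; the claim prices as the p*-weighted sum of path payoffs discounted by R^4.
Enumerate all 2^4 = 16 price paths (U = up ×1.21, D = down ×0.7); each path with k up-moves has probability p*^k·(1−p*)^(4−k).
DDDD: m=47.5398, payoff=81.1602, prob=0.004222
UDDD: m=82.1759, payoff=46.5241, prob=0.012341
DUDD: m=82.1759, payoff=46.5241, prob=0.012341
UUDD: m=142.0470, payoff=0.0000, prob=0.036072
DDUD: m=82.1759, payoff=46.5241, prob=0.012341
UDUD: m=142.0470, payoff=0.0000, prob=0.036072
DUUD: m=138.6000, payoff=0.0000, prob=0.036072
UUUD: m=239.5800, payoff=0.0000, prob=0.105442
DDDU: m=67.9140, payoff=60.7860, prob=0.012341
UDDU: m=117.3942, payoff=11.3058, prob=0.036072
DUDU: m=117.3942, payoff=11.3058, prob=0.036072
UUDU: m=202.9243, payoff=0.0000, prob=0.105442
DDUU: m=97.0200, payoff=31.6800, prob=0.036072
UDUU: m=167.7060, payoff=0.0000, prob=0.105442
DUUU: m=138.6000, payoff=0.0000, prob=0.105442
UUUU: m=239.5800, payoff=0.0000, prob=0.308215
Price = Σ prob·payoff / R^4 = 4.773579 / 1.360489 = 3.5087

price = 3.5087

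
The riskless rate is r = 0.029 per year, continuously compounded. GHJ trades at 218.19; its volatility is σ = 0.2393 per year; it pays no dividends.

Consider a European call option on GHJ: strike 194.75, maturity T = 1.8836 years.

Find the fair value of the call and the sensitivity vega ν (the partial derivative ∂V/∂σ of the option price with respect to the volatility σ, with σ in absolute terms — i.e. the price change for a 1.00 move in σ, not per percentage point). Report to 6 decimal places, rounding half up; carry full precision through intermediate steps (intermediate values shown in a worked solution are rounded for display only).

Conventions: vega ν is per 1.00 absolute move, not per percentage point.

σ√T = 0.2393·√1.8836 = 0.328426
d₁ = (ln(S/K) + (r+σ²/2)T) / (σ√T) = (ln(218.19/194.75) + (0.029+0.2393²/2)·1.8836) / 0.328426 = (0.113650 + 0.108556) / 0.328426 = 0.676578
d₂ = d₁ − σ√T = 0.676578 − 0.328426 = 0.348153
e^{−rT} = 0.946841
N(d₁) = 0.750663,  N(d₂) = 0.636137
Call price V = S·N(d₁) − K·e^{−rT}·N(d₂) = 163.787209 − 117.301944 = 46.485265
φ(d₁) = (1/√(2π))·e^{−d₁²/2} = 0.317329
ν = S·φ(d₁)·√T = 95.025096

price = 46.485265
ν = 95.025096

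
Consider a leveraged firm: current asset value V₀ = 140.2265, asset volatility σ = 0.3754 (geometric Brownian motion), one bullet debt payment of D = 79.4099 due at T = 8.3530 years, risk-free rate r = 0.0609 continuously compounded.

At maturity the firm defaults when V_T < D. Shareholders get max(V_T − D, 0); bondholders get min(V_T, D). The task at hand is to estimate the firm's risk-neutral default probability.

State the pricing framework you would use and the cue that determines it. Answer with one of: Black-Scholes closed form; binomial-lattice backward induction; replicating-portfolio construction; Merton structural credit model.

Key observation: the asked-for credit quantity lives on the firm's capital structure — asset value, asset volatility, debt face 79.4099 — which is the structural model's domain.

framework: Merton structural credit model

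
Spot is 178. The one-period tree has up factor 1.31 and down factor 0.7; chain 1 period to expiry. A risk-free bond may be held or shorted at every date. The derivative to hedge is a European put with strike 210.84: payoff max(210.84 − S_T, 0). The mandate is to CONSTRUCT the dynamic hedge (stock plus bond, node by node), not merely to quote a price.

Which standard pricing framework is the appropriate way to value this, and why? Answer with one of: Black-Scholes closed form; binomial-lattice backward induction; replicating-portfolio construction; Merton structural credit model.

framework: replicating-portfolio construction

Key observation: a price alone would not answer the question — the per-node share/bond construction on the spot-178, 1.31/0.7 tree is required, and only the replicating-portfolio method yields it.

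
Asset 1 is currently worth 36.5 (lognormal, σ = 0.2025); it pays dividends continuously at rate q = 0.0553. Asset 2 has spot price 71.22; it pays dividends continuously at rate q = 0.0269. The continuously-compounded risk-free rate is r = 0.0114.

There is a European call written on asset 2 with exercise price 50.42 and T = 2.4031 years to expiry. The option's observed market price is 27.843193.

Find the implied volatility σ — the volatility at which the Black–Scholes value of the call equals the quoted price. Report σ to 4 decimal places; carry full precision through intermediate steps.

sigma = 0.5079

At σ = 0.5079 the Black–Scholes value reproduces the quote:
σ√T = 0.5079·√2.4031 = 0.787343
d₁ = (ln(S/K) + (r−q+σ²/2)T) / (σ√T) = (ln(71.22/50.42) + (0.0114−0.0269+0.5079²/2)·2.4031) / 0.787343 = (0.345386 + 0.272707) / 0.787343 = 0.785036
d₂ = d₁ − σ√T = 0.785036 − 0.787343 = -0.002308
e^{−rT} = 0.972977
e^{−qT} = 0.937402
N(d₁) = 0.783784,  N(d₂) = 0.499079
V = S·e^{−qT}·N(d₁) − K·e^{−rT}·N(d₂) = 52.326765 − 24.483572 = 27.843193 (the observed quote) — the price is monotone increasing in volatility, hence this σ is the only solution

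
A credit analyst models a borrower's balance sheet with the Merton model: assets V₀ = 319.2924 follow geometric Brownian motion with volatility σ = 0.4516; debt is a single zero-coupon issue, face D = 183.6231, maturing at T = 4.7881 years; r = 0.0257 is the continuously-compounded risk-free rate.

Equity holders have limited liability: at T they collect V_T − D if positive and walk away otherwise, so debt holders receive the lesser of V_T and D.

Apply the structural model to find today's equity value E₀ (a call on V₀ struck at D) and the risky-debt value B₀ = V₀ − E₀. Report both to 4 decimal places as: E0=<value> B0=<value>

E0=187.7663 B0=131.5261

Apply the equity-as-call identities (strike 183.6231, horizon 4.7881 years):
d₁ = [ln(V₀/D) + (r + σ²/2)T] / (σ√T)
   = [ln(319.2924/183.6231) + (0.0257 + 0.5·0.4516²)·4.7881] / (0.4516·√4.7881)
   = [0.553222 + 0.611303] / 0.988179 = 1.178456
d₂ = d₁ − σ√T = 1.178456 − 0.988179 = 0.190277
N(d₁) = 0.880692,  N(d₂) = 0.575454,  e^(−rT) = 0.884216
E₀ = V₀·N(d₁) − D·e^(−rT)·N(d₂)
   = 319.2924·0.880692 − 183.6231·0.884216·0.575454 = 187.766323
B₀ = V₀ − E₀ = 319.2924 − 187.766323 = 131.526077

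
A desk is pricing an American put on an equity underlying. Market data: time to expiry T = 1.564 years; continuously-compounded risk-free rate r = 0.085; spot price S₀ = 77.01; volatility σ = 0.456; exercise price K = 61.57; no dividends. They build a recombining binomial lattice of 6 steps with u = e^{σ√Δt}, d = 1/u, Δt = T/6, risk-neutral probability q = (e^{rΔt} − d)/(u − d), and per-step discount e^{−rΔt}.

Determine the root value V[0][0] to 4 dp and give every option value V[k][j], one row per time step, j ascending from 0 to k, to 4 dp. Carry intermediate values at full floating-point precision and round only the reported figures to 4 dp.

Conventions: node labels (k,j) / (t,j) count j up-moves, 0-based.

Δt=0.26067  u=1.26215  d=0.79230  q=0.48974  discount=0.97809
step 6 (expiry): payoffs max(K−S,0) = 42.5202 31.2235 13.2276 0.0000 0.0000 0.0000 0.0000
k=5: (k=5,j=0): S=24.0436, K−S=37.5264, hold=36.1772 ⇒ V=37.5264 exercise | (k=5,j=1): S=38.3018, K−S=23.2682, hold=21.9191 ⇒ V=23.2682 exercise | (k=5,j=2): S=61.0151, K−S=0.5549, hold=6.6016 ⇒ V=6.6016 continue | (k=5,j=3): S=97.1978, K−S=0.0000, hold=0.0000 ⇒ V=0.0000 continue | (k=5,j=4): S=154.8373, K−S=0.0000, hold=0.0000 ⇒ V=0.0000 continue | (k=5,j=5): S=246.6576, K−S=0.0000, hold=0.0000 ⇒ V=0.0000 continue
k=4: (k=4,j=0): S=30.3465, K−S=31.2235, hold=29.8743 ⇒ V=31.2235 exercise | (k=4,j=1): S=48.3424, K−S=13.2276, hold=14.7749 ⇒ V=14.7749 continue | (k=4,j=2): S=77.0100, K−S=0.0000, hold=3.2947 ⇒ V=3.2947 continue | (k=4,j=3): S=122.6778, K−S=0.0000, hold=0.0000 ⇒ V=0.0000 continue | (k=4,j=4): S=195.4272, K−S=0.0000, hold=0.0000 ⇒ V=0.0000 continue
k=3: (k=3,j=0): S=38.3018, K−S=23.2682, hold=22.6602 ⇒ V=23.2682 exercise | (k=3,j=1): S=61.0151, K−S=0.5549, hold=8.9520 ⇒ V=8.9520 continue | (k=3,j=2): S=97.1978, K−S=0.0000, hold=1.6443 ⇒ V=1.6443 continue | (k=3,j=3): S=154.8373, K−S=0.0000, hold=0.0000 ⇒ V=0.0000 continue
k=2: (k=2,j=0): S=48.3424, K−S=13.2276, hold=15.9007 ⇒ V=15.9007 continue | (k=2,j=1): S=77.0100, K−S=0.0000, hold=5.2554 ⇒ V=5.2554 continue | (k=2,j=2): S=122.6778, K−S=0.0000, hold=0.8206 ⇒ V=0.8206 continue
k=1: (k=1,j=0): S=61.0151, K−S=0.5549, hold=10.4531 ⇒ V=10.4531 continue | (k=1,j=1): S=97.1978, K−S=0.0000, hold=3.0159 ⇒ V=3.0159 continue
k=0: (k=0,j=0): S=77.0100, K−S=0.0000, hold=6.6615 ⇒ V=6.6615 continue

price = 6.6615
tree:
6.6615
10.4531 3.0159
15.9007 5.2554 0.8206
23.2682 8.9520 1.6443 0.0000
31.2235 14.7749 3.2947 0.0000 0.0000
37.5264 23.2682 6.6016 0.0000 0.0000 0.0000
42.5202 31.2235 13.2276 0.0000 0.0000 0.0000 0.0000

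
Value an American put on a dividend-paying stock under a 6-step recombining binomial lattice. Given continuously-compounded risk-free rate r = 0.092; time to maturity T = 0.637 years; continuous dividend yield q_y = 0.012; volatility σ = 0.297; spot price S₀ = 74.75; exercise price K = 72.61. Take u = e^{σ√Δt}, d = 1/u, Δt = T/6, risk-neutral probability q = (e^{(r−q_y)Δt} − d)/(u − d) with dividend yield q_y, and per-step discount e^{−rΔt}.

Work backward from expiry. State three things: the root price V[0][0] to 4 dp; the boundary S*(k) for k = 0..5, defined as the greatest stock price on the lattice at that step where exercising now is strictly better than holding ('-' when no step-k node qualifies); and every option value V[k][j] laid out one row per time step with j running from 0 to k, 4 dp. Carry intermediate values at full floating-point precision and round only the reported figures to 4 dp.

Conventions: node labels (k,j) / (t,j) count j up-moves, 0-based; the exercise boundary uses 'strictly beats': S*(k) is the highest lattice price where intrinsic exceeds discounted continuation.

price = 4.5188
boundary = - - - 55.9150 61.5965 55.9150
tree:
4.5188
7.2800 2.0536
11.2943 3.7093 0.5631
16.6950 6.5189 1.1841 0.0000
21.8524 11.0135 2.4902 0.0000 0.0000
26.5342 16.6950 5.2370 0.0000 0.0000 0.0000
30.7841 21.8524 11.0135 0.0000 0.0000 0.0000 0.0000

Δt=0.10617, u=1.10161, d=0.90776, q=0.51983, disc=e^(-rΔt)=0.99028
k=6 terminal: V=max(K-S,0) → 30.7841 21.8524 11.0135 0.0000 0.0000 0.0000 0.0000
k=5: j=0 S=46.0758 intr=26.5342 cont=25.8871 V=26.5342[EX]; j=1 S=55.9150 intr=16.6950 cont=16.0604 V=16.6950[EX]; j=2 S=67.8553 intr=4.7547 cont=5.2370 V=5.2370[hold]; j=3 S=82.3453 intr=0.0000 cont=0.0000 V=0.0000[hold]; j=4 S=99.9296 intr=0.0000 cont=0.0000 V=0.0000[hold]; j=5 S=121.2689 intr=0.0000 cont=0.0000 V=0.0000[hold]  S*(5)=55.9150
k=4: j=0 S=50.7576 intr=21.8524 cont=21.2113 V=21.8524[EX]; j=1 S=61.5965 intr=11.0135 cont=10.6344 V=11.0135[EX]; j=2 S=74.7500 intr=0.0000 cont=2.4902 V=2.4902[hold]; j=3 S=90.7124 intr=0.0000 cont=0.0000 V=0.0000[hold]; j=4 S=110.0834 intr=0.0000 cont=0.0000 V=0.0000[hold]  S*(4)=61.5965
k=3: j=0 S=55.9150 intr=16.6950 cont=16.0604 V=16.6950[EX]; j=1 S=67.8553 intr=4.7547 cont=6.5189 V=6.5189[hold]; j=2 S=82.3453 intr=0.0000 cont=1.1841 V=1.1841[hold]; j=3 S=99.9296 intr=0.0000 cont=0.0000 V=0.0000[hold]  S*(3)=55.9150
k=2: j=0 S=61.5965 intr=11.0135 cont=11.2943 V=11.2943[hold]; j=1 S=74.7500 intr=0.0000 cont=3.7093 V=3.7093[hold]; j=2 S=90.7124 intr=0.0000 cont=0.5631 V=0.5631[hold]  S*(2)=-
k=1: j=0 S=67.8553 intr=4.7547 cont=7.2800 V=7.2800[hold]; j=1 S=82.3453 intr=0.0000 cont=2.0536 V=2.0536[hold]  S*(1)=-
k=0: j=0 S=74.7500 intr=0.0000 cont=4.5188 V=4.5188[hold]  S*(0)=-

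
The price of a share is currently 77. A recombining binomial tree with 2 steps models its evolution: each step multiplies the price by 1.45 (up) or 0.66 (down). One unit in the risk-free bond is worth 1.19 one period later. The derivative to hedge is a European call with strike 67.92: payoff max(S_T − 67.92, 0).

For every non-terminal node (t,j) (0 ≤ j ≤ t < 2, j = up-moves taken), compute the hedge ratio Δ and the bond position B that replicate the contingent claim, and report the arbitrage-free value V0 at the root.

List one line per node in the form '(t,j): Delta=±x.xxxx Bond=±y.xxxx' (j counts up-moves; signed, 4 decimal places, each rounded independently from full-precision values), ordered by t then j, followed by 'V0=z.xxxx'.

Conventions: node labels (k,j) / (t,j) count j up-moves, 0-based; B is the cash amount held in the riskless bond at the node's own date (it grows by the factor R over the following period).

(0,0): Delta=0.8437 Bond=-33.2977
(1,0): Delta=0.1437 Bond=-4.0501
(1,1): Delta=1.0000 Bond=-57.0756
V0=31.6669

The replicating-portfolio and risk-neutral prices coincide; use p* = (1.19−0.66)/(1.45−0.66) = 0.6709 for the latter.
At maturity the claim pays: V(2,0)=0.0000, V(2,1)=5.7690, V(2,2)=93.9725
Node (1,0) S=50.8200: V=(p*·5.7690+(1−p*)·0.0000)/1.19=3.2524; Δ=(5.7690−0.0000)/(73.6890−33.5412)=0.1437; B=V−Δ·S=-4.0501
Node (1,1) S=111.6500: V=(p*·93.9725+(1−p*)·5.7690)/1.19=54.5744; Δ=(93.9725−5.7690)/(161.8925−73.6890)=1.0000; B=V−Δ·S=-57.0756
Node (0,0) S=77.0000: V=(p*·54.5744+(1−p*)·3.2524)/1.19=31.6669; Δ=(54.5744−3.2524)/(111.6500−50.8200)=0.8437; B=V−Δ·S=-33.2977
Verification: the root portfolio costs Δ(0,0)·S0 + B(0,0) = 31.6669, matching V0.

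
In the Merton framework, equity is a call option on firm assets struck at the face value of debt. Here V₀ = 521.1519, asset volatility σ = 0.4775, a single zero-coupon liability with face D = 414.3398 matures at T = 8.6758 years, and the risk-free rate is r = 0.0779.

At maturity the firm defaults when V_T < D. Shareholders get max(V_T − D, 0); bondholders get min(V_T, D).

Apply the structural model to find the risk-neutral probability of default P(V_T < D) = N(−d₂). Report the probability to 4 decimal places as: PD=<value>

With assets at 521.1519 and a single debt payment of 414.3398 at 8.6758 years:
d₁ = [ln(V₀/D) + (r + σ²/2)T] / (σ√T)
   = [ln(521.1519/414.3398) + (0.0779 + 0.5·0.4775²)·8.6758] / (0.4775·√8.6758)
   = [0.229355 + 1.664913] / 1.406462 = 1.346832
d₂ = d₁ − σ√T = 1.346832 − 1.406462 = -0.059631
risk-neutral PD = N(−d₂) = N(0.059631) = 0.523775

PD=0.5238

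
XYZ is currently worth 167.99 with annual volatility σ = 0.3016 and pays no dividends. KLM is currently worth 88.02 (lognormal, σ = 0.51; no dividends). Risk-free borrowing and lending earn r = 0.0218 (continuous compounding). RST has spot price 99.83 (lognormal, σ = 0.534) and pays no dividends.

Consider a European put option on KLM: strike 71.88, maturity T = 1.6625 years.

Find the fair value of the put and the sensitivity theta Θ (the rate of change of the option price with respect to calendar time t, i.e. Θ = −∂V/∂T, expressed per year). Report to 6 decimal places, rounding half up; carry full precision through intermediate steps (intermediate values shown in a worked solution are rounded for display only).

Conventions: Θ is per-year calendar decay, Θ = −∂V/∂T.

price = 12.191028
Θ = -4.731256

σ√T = 0.51·√1.6625 = 0.657584
d₁ = (ln(S/K) + (r+σ²/2)T) / (σ√T) = (ln(88.02/71.88) + (0.0218+0.51²/2)·1.6625) / 0.657584 = (0.202566 + 0.252451) / 0.657584 = 0.691952
d₂ = d₁ − σ√T = 0.691952 − 0.657584 = 0.034369
e^{−rT} = 0.964406
N(−d₁) = 0.244484,  N(−d₂) = 0.486292
Put price V = K·e^{−rT}·N(−d₂) − S·N(−d₁) = 33.710473 − 21.519446 = 12.191028
φ(d₁) = (1/√(2π))·e^{−d₁²/2} = 0.314008
Θ = −S·φ(d₁)·σ/(2√T) + r·K·e^{−rT}·N(−d₂) = −5.466144 + 0.734888 = -4.731256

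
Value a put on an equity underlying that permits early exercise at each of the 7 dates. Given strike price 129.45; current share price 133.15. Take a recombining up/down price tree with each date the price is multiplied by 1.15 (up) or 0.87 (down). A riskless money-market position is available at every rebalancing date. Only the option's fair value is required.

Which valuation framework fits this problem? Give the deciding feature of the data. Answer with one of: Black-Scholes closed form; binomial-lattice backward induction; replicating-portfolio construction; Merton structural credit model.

Key observation: the exercise right at every one of the 7 steps is what matters: each node needs max(129.45 − S, continuation), which only the stepwise tree valuation starting from spot 133.15 delivers.

framework: binomial-lattice backward induction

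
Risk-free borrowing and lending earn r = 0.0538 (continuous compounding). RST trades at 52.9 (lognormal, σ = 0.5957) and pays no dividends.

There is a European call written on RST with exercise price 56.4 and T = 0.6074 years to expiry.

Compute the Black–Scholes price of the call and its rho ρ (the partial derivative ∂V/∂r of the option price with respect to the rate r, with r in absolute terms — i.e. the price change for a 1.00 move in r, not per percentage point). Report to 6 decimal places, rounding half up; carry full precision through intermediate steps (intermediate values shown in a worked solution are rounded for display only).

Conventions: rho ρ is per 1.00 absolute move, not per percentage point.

price = 9.044137
ρ = 12.671819

σ√T = 0.5957·√0.6074 = 0.464264
d₁ = (ln(S/K) + (r+σ²/2)T) / (σ√T) = (ln(52.9/56.4) + (0.0538+0.5957²/2)·0.6074) / 0.464264 = (-0.064066 + 0.140449) / 0.464264 = 0.164525
d₂ = d₁ − σ√T = 0.164525 − 0.464264 = -0.299739
e^{−rT} = 0.967850
N(d₁) = 0.565341,  N(d₂) = 0.382188
Call price V = S·N(d₁) − K·e^{−rT}·N(d₂) = 29.906533 − 20.862396 = 9.044137
ρ = K·T·e^{−rT}·N(d₂) = 12.671819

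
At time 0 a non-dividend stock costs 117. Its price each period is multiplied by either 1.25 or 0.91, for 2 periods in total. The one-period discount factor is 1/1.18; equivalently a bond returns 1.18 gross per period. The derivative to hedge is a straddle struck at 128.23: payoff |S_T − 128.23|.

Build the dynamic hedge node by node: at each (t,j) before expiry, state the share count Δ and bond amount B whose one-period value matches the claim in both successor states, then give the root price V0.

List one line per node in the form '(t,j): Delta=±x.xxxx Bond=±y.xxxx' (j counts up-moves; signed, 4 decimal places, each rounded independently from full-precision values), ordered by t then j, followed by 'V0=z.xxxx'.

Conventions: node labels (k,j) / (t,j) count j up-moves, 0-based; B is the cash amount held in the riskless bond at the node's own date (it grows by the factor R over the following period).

(0,0): Delta=0.7251 Bond=-58.0169
(1,0): Delta=-0.7316 Bond=86.6340
(1,1): Delta=1.0000 Bond=-108.6695
V0=26.8155

Under the risk-neutral measure, an up-move has probability p* = (R−d)/(u−d) = 0.7941 and values discount at R = 1.18.
At maturity the claim pays: V(2,0)=31.3423, V(2,1)=4.8575, V(2,2)=54.5825
(1,0): S=106.4700. Δ = (V_up−V_dn)/(S_up−S_dn) = (4.8575−31.3423)/(133.0875−96.8877) = -0.7316. V = [p*·4.8575 + (1−p*)·31.3423]/1.18 = 8.7375. B = V − Δ·S = 86.6340.
(1,1): S=146.2500. Δ = (V_up−V_dn)/(S_up−S_dn) = (54.5825−4.8575)/(182.8125−133.0875) = 1.0000. V = [p*·54.5825 + (1−p*)·4.8575]/1.18 = 37.5805. B = V − Δ·S = -108.6695.
(0,0): S=117.0000. Δ = (V_up−V_dn)/(S_up−S_dn) = (37.5805−8.7375)/(146.2500−106.4700) = 0.7251. V = [p*·37.5805 + (1−p*)·8.7375]/1.18 = 26.8155. B = V − Δ·S = -58.0169.
Verification: the root portfolio costs Δ(0,0)·S0 + B(0,0) = 26.8155, matching V0.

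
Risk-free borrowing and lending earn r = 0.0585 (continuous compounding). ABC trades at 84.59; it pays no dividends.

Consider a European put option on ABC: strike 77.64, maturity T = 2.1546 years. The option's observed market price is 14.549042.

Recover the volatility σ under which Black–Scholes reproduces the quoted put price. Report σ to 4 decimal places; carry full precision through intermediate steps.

At σ = 0.4962 the Black–Scholes value reproduces the quote:
σ√T = 0.4962·√2.1546 = 0.728350
d₁ = (ln(S/K) + (r+σ²/2)T) / (σ√T) = (ln(84.59/77.64) + (0.0585+0.4962²/2)·2.1546) / 0.728350 = (0.085733 + 0.391291) / 0.728350 = 0.654938
d₂ = d₁ − σ√T = 0.654938 − 0.728350 = -0.073412
e^{−rT} = 0.881576
N(−d₁) = 0.256254,  N(−d₂) = 0.529261
V = K·e^{−rT}·N(−d₂) − S·N(−d₁) = 36.225548 − 21.676506 = 14.549042 (the quoted price), and the Black–Scholes price is strictly increasing in σ, so σ is unique

sigma = 0.4962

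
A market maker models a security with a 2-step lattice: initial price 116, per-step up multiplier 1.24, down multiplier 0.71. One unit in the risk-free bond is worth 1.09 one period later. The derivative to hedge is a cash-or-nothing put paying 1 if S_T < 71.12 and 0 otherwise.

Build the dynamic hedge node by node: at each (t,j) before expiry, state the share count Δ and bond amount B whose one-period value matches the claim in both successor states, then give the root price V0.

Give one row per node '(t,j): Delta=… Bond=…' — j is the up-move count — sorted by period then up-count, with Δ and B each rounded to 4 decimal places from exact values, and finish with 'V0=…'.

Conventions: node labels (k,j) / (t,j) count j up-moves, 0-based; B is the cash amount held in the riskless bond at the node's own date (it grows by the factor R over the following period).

Since d<R<u, set p* = (R−d)/(u−d) = 0.7170; price each node as the discounted p*-expectation of its children.
Terminal payoffs: V(2,0)=1.0000, V(2,1)=0.0000, V(2,2)=0.0000
  t=1,j=0: stock 82.3600 → up 102.1264 (V=0.0000), down 58.4756 (V=1.0000). Price 0.2597; hedge Δ=-0.0229, bond B=2.1464.
  t=1,j=1: stock 143.8400 → up 178.3616 (V=0.0000), down 102.1264 (V=0.0000). Price 0.0000; hedge Δ=0.0000, bond B=0.0000.
  t=0,j=0: stock 116.0000 → up 143.8400 (V=0.0000), down 82.3600 (V=0.2597). Price 0.0674; hedge Δ=-0.0042, bond B=0.5573.
Sanity check at the root: Δ(0,0)·S0 + B(0,0) reproduces V0 = 0.0674.

(0,0): Delta=-0.0042 Bond=0.5573
(1,0): Delta=-0.0229 Bond=2.1464
(1,1): Delta=0.0000 Bond=0.0000
V0=0.0674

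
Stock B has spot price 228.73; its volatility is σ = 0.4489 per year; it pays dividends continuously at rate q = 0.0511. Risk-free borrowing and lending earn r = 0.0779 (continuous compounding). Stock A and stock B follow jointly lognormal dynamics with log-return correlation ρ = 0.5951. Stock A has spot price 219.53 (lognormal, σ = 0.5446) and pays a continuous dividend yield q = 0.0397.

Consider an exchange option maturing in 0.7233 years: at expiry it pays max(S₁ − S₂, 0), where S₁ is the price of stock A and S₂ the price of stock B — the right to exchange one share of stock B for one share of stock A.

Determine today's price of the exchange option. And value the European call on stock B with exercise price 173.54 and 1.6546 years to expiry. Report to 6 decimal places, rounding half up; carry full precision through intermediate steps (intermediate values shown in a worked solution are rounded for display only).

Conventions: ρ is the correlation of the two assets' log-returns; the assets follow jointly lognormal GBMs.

σ_eff = √(σ₁² + σ₂² − 2ρσ₁σ₂) = √(0.5446² + 0.4489² − 2·0.5951·0.5446·0.4489) = 0.455117
d₁ = (ln(S₁/S₂) + (q₂ − q₁ + σ_eff²/2)T) / (σ_eff√T) = (ln(219.53/228.73) + (0.0511 − 0.0397 + 0.103566)·0.7233) / 0.387063 = 0.108771
d₂ = d₁ − σ_eff√T = 0.108771 − 0.387063 = -0.278292
N(d₁) = 0.543308,  N(d₂) = 0.390394
V = S₁·e^{−q₁T}·N(d₁) − S₂·e^{−q₂T}·N(d₂) = 115.896178 − 86.054673 = 29.841505
[vanilla: stock B call K=173.54]
σ√T = 0.4489·√1.6546 = 0.577426
d₁ = (ln(S/K) + (r−q+σ²/2)T) / (σ√T) = (ln(228.73/173.54) + (0.0779−0.0511+0.4489²/2)·1.6546) / 0.577426 = (0.276134 + 0.211054) / 0.577426 = 0.843724
d₂ = d₁ − σ√T = 0.843724 − 0.577426 = 0.266298
e^{−rT} = 0.879068
e^{−qT} = 0.918926
N(d₁) = 0.800588,  N(d₂) = 0.604995
price = S·e^{−qT}·N(d₁) − K·e^{−rT}·N(d₂) = 168.272289 − 92.294063 = 75.978227

exchange price = 29.841505
price(stock B call K=173.54) = 75.978227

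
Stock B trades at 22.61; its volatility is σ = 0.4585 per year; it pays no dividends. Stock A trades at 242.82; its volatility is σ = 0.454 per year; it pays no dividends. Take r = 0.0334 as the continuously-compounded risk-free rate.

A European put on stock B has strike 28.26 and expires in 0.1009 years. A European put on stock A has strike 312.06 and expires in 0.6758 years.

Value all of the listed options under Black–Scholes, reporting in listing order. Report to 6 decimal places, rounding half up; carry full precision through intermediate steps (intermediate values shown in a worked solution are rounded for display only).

price(stock B put K=28.26) = 5.660385
price(stock A put K=312.06) = 78.927959

[stock B put K=28.26]
σ√T = 0.4585·√0.1009 = 0.145641
d₁ = (ln(S/K) + (r+σ²/2)T) / (σ√T) = (ln(22.61/28.26) + (0.0334+0.4585²/2)·0.1009) / 0.145641 = (-0.223055 + 0.013976) / 0.145641 = -1.435576
d₂ = d₁ − σ√T = -1.435576 − 0.145641 = -1.581217
e^{−rT} = 0.996636
N(−d₁) = 0.924438,  N(−d₂) = 0.943086
price = K·e^{−rT}·N(−d₂) − S·N(−d₁) = 26.561939 − 20.901554 = 5.660385
[stock A put K=312.06]
σ√T = 0.454·√0.6758 = 0.373220
d₁ = (ln(S/K) + (r+σ²/2)T) / (σ√T) = (ln(242.82/312.06) + (0.0334+0.454²/2)·0.6758) / 0.373220 = (-0.250875 + 0.092218) / 0.373220 = -0.425102
d₂ = d₁ − σ√T = -0.425102 − 0.373220 = -0.798322
e^{−rT} = 0.977681
N(−d₁) = 0.664619,  N(−d₂) = 0.787658
price = K·e^{−rT}·N(−d₂) − S·N(−d₁) = 240.310742 − 161.382782 = 78.927959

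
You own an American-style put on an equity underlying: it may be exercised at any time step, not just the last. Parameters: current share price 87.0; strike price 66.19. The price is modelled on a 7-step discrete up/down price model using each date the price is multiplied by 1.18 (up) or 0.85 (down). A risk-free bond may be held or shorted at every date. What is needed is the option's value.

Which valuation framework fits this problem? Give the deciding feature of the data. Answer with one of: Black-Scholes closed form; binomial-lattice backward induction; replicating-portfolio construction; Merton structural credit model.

framework: binomial-lattice backward induction

Key observation: the exercise right at every one of the 7 steps is what matters: each node needs max(66.19 − S, continuation), which only the stepwise tree valuation starting from spot 87 delivers.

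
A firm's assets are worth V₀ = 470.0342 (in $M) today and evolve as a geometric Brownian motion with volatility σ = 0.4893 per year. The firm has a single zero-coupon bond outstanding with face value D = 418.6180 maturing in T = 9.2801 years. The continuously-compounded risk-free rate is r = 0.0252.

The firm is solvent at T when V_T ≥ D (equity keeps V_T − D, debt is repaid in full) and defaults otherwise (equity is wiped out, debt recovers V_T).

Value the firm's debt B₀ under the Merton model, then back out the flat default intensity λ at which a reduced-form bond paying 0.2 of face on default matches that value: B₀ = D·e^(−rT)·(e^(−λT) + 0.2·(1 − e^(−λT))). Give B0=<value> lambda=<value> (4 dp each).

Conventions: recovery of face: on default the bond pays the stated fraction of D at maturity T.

B0=177.8677 lambda=0.0932

Apply the equity-as-call identities (strike 418.6180, horizon 9.2801 years):
d₁ = [ln(V₀/D) + (r + σ²/2)T] / (σ√T)
   = [ln(470.0342/418.6180) + (0.0252 + 0.5·0.4893²)·9.2801] / (0.4893·√9.2801)
   = [0.115847 + 1.344754] / 1.490567 = 0.979896
d₂ = d₁ − σ√T = 0.979896 − 1.490567 = -0.510671
N(d₁) = 0.836431,  N(d₂) = 0.304791,  e^(−rT) = 0.791474
E₀ = V₀·N(d₁) − D·e^(−rT)·N(d₂)
   = 470.0342·0.836431 − 418.6180·0.791474·0.304791 = 292.166480
B₀ = V₀ − E₀ = 470.0342 − 292.166480 = 177.867720
e^(−λT) = (B₀·e^(rT)/D − 0.2)/(1 − 0.2) = (177.8677·1.263466/418.6180 − 0.2)/0.8 = 0.42104658
λ = −ln(0.42104658)/9.2801 = 0.093211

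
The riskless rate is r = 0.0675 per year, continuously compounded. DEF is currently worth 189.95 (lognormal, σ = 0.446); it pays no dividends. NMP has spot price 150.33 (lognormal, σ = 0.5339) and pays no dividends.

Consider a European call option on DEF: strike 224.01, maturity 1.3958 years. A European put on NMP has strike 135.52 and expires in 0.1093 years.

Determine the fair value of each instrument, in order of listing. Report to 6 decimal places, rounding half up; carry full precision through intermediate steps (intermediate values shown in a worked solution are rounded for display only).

[DEF call K=224.01]
σ√T = 0.446·√1.3958 = 0.526922
d₁ = (ln(S/K) + (r+σ²/2)T) / (σ√T) = (ln(189.95/224.01) + (0.0675+0.446²/2)·1.3958) / 0.526922 = (-0.164930 + 0.233040) / 0.526922 = 0.129260
d₂ = d₁ − σ√T = 0.129260 − 0.526922 = -0.397662
e^{−rT} = 0.910086
N(d₁) = 0.551424,  N(d₂) = 0.345440
price = S·N(d₁) − K·e^{−rT}·N(d₂) = 104.743026 − 70.424217 = 34.318808
[NMP put K=135.52]
σ√T = 0.5339·√0.1093 = 0.176510
d₁ = (ln(S/K) + (r+σ²/2)T) / (σ√T) = (ln(150.33/135.52) + (0.0675+0.5339²/2)·0.1093) / 0.176510 = (0.103714 + 0.022956) / 0.176510 = 0.717631
d₂ = d₁ − σ√T = 0.717631 − 0.176510 = 0.541121
e^{−rT} = 0.992649
N(−d₁) = 0.236492,  N(−d₂) = 0.294212
price = K·e^{−rT}·N(−d₂) − S·N(−d₁) = 39.578532 − 35.551882 = 4.026650

price(DEF call K=224.01) = 34.318808
price(NMP put K=135.52) = 4.026650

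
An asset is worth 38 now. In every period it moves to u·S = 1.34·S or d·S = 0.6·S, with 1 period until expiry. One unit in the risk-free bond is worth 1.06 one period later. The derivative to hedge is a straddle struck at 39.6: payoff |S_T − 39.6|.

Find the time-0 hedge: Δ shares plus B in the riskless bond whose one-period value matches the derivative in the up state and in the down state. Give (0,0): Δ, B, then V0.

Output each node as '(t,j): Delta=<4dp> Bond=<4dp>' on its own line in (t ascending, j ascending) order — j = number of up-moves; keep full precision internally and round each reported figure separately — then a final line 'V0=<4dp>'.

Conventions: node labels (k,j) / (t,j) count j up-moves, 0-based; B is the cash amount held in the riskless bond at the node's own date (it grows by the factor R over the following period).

(0,0): Delta=-0.1949 Bond=20.0408
V0=12.6354

Under the risk-neutral measure, an up-move has probability p* = (R−d)/(u−d) = 0.6216 and values discount at R = 1.06.
Expiry values: V(1,0)=16.8000, V(1,1)=11.3200
(0,0): S=38.0000. Δ = (V_up−V_dn)/(S_up−S_dn) = (11.3200−16.8000)/(50.9200−22.8000) = -0.1949. V = [p*·11.3200 + (1−p*)·16.8000]/1.06 = 12.6354. B = V − Δ·S = 20.0408.
As a check, the time-0 holding Δ(0,0)·S0 + B(0,0) comes to 12.6354 — exactly V0.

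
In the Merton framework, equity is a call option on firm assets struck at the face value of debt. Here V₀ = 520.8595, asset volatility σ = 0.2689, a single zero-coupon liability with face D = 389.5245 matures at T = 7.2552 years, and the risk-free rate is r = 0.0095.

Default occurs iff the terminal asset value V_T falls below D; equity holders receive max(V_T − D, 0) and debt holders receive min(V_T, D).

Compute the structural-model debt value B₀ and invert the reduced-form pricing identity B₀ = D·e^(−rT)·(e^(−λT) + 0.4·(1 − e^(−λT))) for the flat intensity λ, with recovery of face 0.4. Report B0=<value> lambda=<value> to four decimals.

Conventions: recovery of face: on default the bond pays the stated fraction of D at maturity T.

B0=302.9266 lambda=0.0449

Work the structural quantities from V₀ = 520.8595 against face 389.5245:
d₁ = [ln(V₀/D) + (r + σ²/2)T] / (σ√T)
   = [ln(520.8595/389.5245) + (0.0095 + 0.5·0.2689²)·7.2552] / (0.2689·√7.2552)
   = [0.290554 + 0.331226] / 0.724295 = 0.858462
d₂ = d₁ − σ√T = 0.858462 − 0.724295 = 0.134167
N(d₁) = 0.804681,  N(d₂) = 0.553365,  e^(−rT) = 0.933397
E₀ = V₀·N(d₁) − D·e^(−rT)·N(d₂)
   = 520.8595·0.804681 − 389.5245·0.933397·0.553365 = 217.932943
B₀ = V₀ − E₀ = 520.8595 − 217.932943 = 302.926557
e^(−λT) = (B₀·e^(rT)/D − 0.4)/(1 − 0.4) = (302.9266·1.071355/389.5245 − 0.4)/0.6 = 0.72195798
λ = −ln(0.72195798)/7.2552 = 0.044904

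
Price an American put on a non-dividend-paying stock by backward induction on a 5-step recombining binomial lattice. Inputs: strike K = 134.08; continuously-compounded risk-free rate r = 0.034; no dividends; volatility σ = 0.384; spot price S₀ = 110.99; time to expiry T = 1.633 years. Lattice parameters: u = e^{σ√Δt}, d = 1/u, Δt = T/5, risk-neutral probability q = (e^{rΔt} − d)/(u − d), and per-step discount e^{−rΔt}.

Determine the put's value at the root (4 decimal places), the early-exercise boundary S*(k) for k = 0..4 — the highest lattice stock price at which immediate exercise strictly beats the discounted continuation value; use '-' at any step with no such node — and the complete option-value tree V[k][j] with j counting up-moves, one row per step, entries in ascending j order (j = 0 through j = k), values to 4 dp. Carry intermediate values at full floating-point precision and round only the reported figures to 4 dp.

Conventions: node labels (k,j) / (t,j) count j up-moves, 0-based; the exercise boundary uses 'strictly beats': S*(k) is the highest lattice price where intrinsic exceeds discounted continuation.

price = 32.8015
boundary = - - 71.5600 89.1204 71.5600
tree:
32.8015
46.3573 18.3299
62.5200 29.2746 6.4524
76.6203 44.9596 12.3241 0.0000
87.9422 62.5200 23.5390 0.0000 0.0000
97.0332 76.6203 44.9596 0.0000 0.0000 0.0000

Δt=0.32660, u=1.24539, d=0.80296, q=0.47059, disc=e^(-rΔt)=0.98896
k=5 terminal: V=max(K-S,0) → 97.0332 76.6203 44.9596 0.0000 0.0000 0.0000
k=4: j=0 S=46.1378 intr=87.9422 cont=86.4616 V=87.9422[EX]; j=1 S=71.5600 intr=62.5200 cont=61.0394 V=62.5200[EX]; j=2 S=110.9900 intr=23.0900 cont=23.5390 V=23.5390[hold]; j=3 S=172.1462 intr=0.0000 cont=0.0000 V=0.0000[hold]; j=4 S=266.9997 intr=0.0000 cont=0.0000 V=0.0000[hold]  S*(4)=71.5600
k=3: j=0 S=57.4597 intr=76.6203 cont=75.1396 V=76.6203[EX]; j=1 S=89.1204 intr=44.9596 cont=43.6879 V=44.9596[EX]; j=2 S=138.2263 intr=0.0000 cont=12.3241 V=12.3241[hold]; j=3 S=214.3898 intr=0.0000 cont=0.0000 V=0.0000[hold]  S*(3)=89.1204
k=2: j=0 S=71.5600 intr=62.5200 cont=61.0394 V=62.5200[EX]; j=1 S=110.9900 intr=23.0900 cont=29.2746 V=29.2746[hold]; j=2 S=172.1462 intr=0.0000 cont=6.4524 V=6.4524[hold]  S*(2)=71.5600
k=1: j=0 S=89.1204 intr=44.9596 cont=46.3573 V=46.3573[hold]; j=1 S=138.2263 intr=0.0000 cont=18.3299 V=18.3299[hold]  S*(1)=-
k=0: j=0 S=110.9900 intr=23.0900 cont=32.8015 V=32.8015[hold]  S*(0)=-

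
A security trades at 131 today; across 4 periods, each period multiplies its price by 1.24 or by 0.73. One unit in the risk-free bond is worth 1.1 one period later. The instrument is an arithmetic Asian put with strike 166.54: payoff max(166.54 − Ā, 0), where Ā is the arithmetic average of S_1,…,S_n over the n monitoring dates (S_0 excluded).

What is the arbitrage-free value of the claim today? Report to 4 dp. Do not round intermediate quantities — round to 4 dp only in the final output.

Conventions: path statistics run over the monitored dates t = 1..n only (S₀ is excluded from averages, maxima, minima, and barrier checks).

price = 14.5284

With p* = (R−d)/(u−d) = 0.7255, sum probability × payoff across the paths and divide by R^4.
Enumerate all 2^4 = 16 price paths (U = up ×1.24, D = down ×0.73); each path with k up-moves has probability p*^k·(1−p*)^(4−k).
DDDD: Ā=63.4007, payoff=103.1393, prob=0.005678
UDDD: Ā=107.6943, payoff=58.8457, prob=0.015007
DUDD: Ā=90.9918, payoff=75.5482, prob=0.015007
UUDD: Ā=154.5615, payoff=11.9785, prob=0.039662
DDUD: Ā=78.7990, payoff=87.7410, prob=0.015007
UDUD: Ā=133.8504, payoff=32.6896, prob=0.039662
DUUD: Ā=117.1479, payoff=49.3921, prob=0.039662
UUUD: Ā=198.9909, payoff=0.0000, prob=0.104822
DDDU: Ā=69.8983, payoff=96.6417, prob=0.015007
UDDU: Ā=118.7313, payoff=47.8087, prob=0.039662
DUDU: Ā=102.0288, payoff=64.5112, prob=0.039662
UUDU: Ā=173.3092, payoff=0.0000, prob=0.104822
DDUU: Ā=89.8360, payoff=76.7040, prob=0.039662
UDUU: Ā=152.5981, payoff=13.9419, prob=0.104822
DUUU: Ā=135.8956, payoff=30.6444, prob=0.104822
UUUU: Ā=230.8363, payoff=0.0000, prob=0.277030
Price = Σ prob·payoff / R^4 = 21.271098 / 1.464100 = 14.5284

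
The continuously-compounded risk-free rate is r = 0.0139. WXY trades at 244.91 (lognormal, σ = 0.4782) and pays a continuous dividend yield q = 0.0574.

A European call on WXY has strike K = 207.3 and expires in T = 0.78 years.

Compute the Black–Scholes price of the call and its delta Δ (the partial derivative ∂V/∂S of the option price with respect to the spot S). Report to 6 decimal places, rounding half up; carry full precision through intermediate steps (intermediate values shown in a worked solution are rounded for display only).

σ√T = 0.4782·√0.78 = 0.422335
d₁ = (ln(S/K) + (r−q+σ²/2)T) / (σ√T) = (ln(244.91/207.3) + (0.0139−0.0574+0.4782²/2)·0.78) / 0.422335 = (0.166724 + 0.055253) / 0.422335 = 0.525595
d₂ = d₁ − σ√T = 0.525595 − 0.422335 = 0.103260
e^{−rT} = 0.989217
e^{−qT} = 0.956215
N(d₁) = 0.700415,  N(d₂) = 0.541122
Call price V = S·e^{−qT}·N(d₁) − K·e^{−rT}·N(d₂) = 164.027954 − 110.964926 = 53.063028
Δ = e^{−qT}·N(d₁) = 0.669748

price = 53.063028
Δ = 0.669748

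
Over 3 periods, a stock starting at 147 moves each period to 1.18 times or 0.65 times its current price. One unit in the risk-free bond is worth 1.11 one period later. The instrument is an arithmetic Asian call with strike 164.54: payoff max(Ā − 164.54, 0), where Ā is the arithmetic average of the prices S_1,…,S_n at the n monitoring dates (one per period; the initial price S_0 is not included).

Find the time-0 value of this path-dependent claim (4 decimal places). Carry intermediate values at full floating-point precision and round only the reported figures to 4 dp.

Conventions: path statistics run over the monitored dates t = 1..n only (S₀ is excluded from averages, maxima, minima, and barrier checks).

price = 20.5120

Set p* = 0.8679 (from d < R < u); the path-dependent value is the discounted p*-expectation over all price paths.
Enumerate all 2^3 = 8 price paths (U = up ×1.18, D = down ×0.65); each path with k up-moves has probability p*^k·(1−p*)^(3−k).
DDD: Ā=66.0091, payoff=0.0000, prob=0.002304
UDD: Ā=119.8320, payoff=0.0000, prob=0.015140
DUD: Ā=93.8619, payoff=0.0000, prob=0.015140
UUD: Ā=170.3955, payoff=5.8555, prob=0.099492
DDU: Ā=76.9814, payoff=0.0000, prob=0.015140
UDU: Ā=139.7509, payoff=0.0000, prob=0.099492
DUU: Ā=113.7809, payoff=0.0000, prob=0.099492
UUU: Ā=206.5562, payoff=42.0162, prob=0.653801
Price = Σ prob·payoff / R^3 = 28.052809 / 1.367631 = 20.5120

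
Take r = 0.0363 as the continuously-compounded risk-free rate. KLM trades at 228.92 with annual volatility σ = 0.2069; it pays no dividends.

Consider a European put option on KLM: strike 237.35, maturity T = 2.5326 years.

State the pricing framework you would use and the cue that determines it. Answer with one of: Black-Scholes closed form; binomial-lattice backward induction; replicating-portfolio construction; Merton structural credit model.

framework: Black-Scholes closed form

Key observation: a European-exercise option on KLM struck at 237.35 — a GBM underlying with constant parameters — admits an analytic price: the data contain no early exercise, no discrete tree, no debt structure.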